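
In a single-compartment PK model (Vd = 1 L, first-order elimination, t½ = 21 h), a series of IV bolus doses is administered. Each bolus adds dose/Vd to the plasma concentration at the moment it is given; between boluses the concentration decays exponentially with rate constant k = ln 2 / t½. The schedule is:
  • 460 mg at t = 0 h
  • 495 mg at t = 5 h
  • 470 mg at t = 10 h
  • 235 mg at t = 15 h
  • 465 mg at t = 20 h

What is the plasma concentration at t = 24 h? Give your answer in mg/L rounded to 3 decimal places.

1350.879 mg/L

k = ln 2 / 21 = 0.03301 per h
Dose 1 (460 mg at t=0 h): 460·exp(−0.03301·24) = 208.316 mg/L
Dose 2 (495 mg at t=5 h): 495·exp(−0.03301·19) = 264.390 mg/L
Dose 3 (470 mg at t=10 h): 470·exp(−0.03301·14) = 296.081 mg/L
Dose 4 (235 mg at t=15 h): 235·exp(−0.03301·9) = 174.604 mg/L
Dose 5 (465 mg at t=20 h): 465·exp(−0.03301·4) = 407.487 mg/L
C(24) = 208.316 + 264.390 + 296.081 + 174.604 + 407.487 = 1350.879 mg/L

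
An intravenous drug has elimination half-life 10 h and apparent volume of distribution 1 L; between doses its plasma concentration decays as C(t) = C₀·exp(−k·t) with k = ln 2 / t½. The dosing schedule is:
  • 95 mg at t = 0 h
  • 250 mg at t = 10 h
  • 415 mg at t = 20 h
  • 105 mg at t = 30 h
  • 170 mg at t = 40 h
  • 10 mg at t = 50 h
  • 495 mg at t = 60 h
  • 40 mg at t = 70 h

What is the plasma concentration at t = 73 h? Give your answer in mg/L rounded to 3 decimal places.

k = ln 2 / 10 = 0.06931 per h
Dose 1 (95 mg at t=0 h): 95·exp(−0.06931·73) = 0.603 mg/L
Dose 2 (250 mg at t=10 h): 250·exp(−0.06931·63) = 3.173 mg/L
Dose 3 (415 mg at t=20 h): 415·exp(−0.06931·53) = 10.534 mg/L
Dose 4 (105 mg at t=30 h): 105·exp(−0.06931·43) = 5.330 mg/L
Dose 5 (170 mg at t=40 h): 170·exp(−0.06931·33) = 17.260 mg/L
Dose 6 (10 mg at t=50 h): 10·exp(−0.06931·23) = 2.031 mg/L
Dose 7 (495 mg at t=60 h): 495·exp(−0.06931·13) = 201.032 mg/L
Dose 8 (40 mg at t=70 h): 40·exp(−0.06931·3) = 32.490 mg/L
C(73) = 0.603 + 3.173 + 10.534 + 5.330 + 17.260 + 2.031 + 201.032 + 32.490 = 272.454 mg/L

272.454 mg/L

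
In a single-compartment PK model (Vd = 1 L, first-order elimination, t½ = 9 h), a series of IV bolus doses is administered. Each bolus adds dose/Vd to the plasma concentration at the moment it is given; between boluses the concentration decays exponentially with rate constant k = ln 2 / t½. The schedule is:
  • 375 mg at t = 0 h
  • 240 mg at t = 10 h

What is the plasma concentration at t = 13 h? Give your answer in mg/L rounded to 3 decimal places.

k = ln 2 / 9 = 0.07702 per h
Dose 1 (375 mg at t=0 h): 375·exp(−0.07702·13) = 137.788 mg/L
Dose 2 (240 mg at t=10 h): 240·exp(−0.07702·3) = 190.488 mg/L
C(13) = 137.788 + 190.488 = 328.276 mg/L

328.276 mg/L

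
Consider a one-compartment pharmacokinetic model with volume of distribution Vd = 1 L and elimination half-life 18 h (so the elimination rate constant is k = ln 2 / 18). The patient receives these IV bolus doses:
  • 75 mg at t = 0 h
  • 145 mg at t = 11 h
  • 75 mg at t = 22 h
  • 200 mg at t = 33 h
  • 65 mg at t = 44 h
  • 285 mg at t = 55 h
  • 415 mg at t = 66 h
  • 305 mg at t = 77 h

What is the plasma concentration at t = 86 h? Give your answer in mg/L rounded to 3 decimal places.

550.230 mg/L

k = ln 2 / 18 = 0.03851 per h
Dose 1 (75 mg at t=0 h): 75·exp(−0.03851·86) = 2.734 mg/L
Dose 2 (145 mg at t=11 h): 145·exp(−0.03851·75) = 8.074 mg/L
Dose 3 (75 mg at t=22 h): 75·exp(−0.03851·64) = 6.379 mg/L
Dose 4 (200 mg at t=33 h): 200·exp(−0.03851·53) = 25.981 mg/L
Dose 5 (65 mg at t=44 h): 65·exp(−0.03851·42) = 12.898 mg/L
Dose 6 (285 mg at t=55 h): 285·exp(−0.03851·31) = 86.378 mg/L
Dose 7 (415 mg at t=66 h): 415·exp(−0.03851·20) = 192.119 mg/L
Dose 8 (305 mg at t=77 h): 305·exp(−0.03851·9) = 215.668 mg/L
C(86) = 2.734 + 8.074 + 6.379 + 25.981 + 12.898 + 86.378 + 192.119 + 215.668 = 550.230 mg/L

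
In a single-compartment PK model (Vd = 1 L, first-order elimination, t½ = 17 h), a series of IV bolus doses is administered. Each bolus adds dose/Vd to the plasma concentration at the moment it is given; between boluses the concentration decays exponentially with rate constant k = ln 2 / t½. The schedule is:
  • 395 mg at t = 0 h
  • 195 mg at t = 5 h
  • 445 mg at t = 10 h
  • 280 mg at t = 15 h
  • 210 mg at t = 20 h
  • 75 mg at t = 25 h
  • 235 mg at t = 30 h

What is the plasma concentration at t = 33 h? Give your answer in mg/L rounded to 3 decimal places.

k = ln 2 / 17 = 0.04077 per h
Dose 1 (395 mg at t=0 h): 395·exp(−0.04077·33) = 102.860 mg/L
Dose 2 (195 mg at t=5 h): 195·exp(−0.04077·28) = 62.262 mg/L
Dose 3 (445 mg at t=10 h): 445·exp(−0.04077·23) = 174.214 mg/L
Dose 4 (280 mg at t=15 h): 280·exp(−0.04077·18) = 134.407 mg/L
Dose 5 (210 mg at t=20 h): 210·exp(−0.04077·13) = 123.600 mg/L
Dose 6 (75 mg at t=25 h): 75·exp(−0.04077·8) = 54.125 mg/L
Dose 7 (235 mg at t=30 h): 235·exp(−0.04077·3) = 207.943 mg/L
C(33) = 102.860 + 62.262 + 174.214 + 134.407 + 123.600 + 54.125 + 207.943 = 859.411 mg/L

859.411 mg/L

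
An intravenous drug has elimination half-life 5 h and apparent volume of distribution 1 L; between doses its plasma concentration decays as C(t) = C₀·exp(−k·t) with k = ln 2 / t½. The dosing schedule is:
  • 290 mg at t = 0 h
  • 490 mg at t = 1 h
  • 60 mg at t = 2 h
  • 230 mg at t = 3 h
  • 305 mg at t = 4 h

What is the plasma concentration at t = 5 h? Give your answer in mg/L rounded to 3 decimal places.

905.842 mg/L

k = ln 2 / 5 = 0.13863 per h
Dose 1 (290 mg at t=0 h): 290·exp(−0.13863·5) = 145.000 mg/L
Dose 2 (490 mg at t=1 h): 490·exp(−0.13863·4) = 281.431 mg/L
Dose 3 (60 mg at t=2 h): 60·exp(−0.13863·3) = 39.585 mg/L
Dose 4 (230 mg at t=3 h): 230·exp(−0.13863·2) = 174.307 mg/L
Dose 5 (305 mg at t=4 h): 305·exp(−0.13863·1) = 265.518 mg/L
C(5) = 145.000 + 281.431 + 39.585 + 174.307 + 265.518 = 905.842 mg/L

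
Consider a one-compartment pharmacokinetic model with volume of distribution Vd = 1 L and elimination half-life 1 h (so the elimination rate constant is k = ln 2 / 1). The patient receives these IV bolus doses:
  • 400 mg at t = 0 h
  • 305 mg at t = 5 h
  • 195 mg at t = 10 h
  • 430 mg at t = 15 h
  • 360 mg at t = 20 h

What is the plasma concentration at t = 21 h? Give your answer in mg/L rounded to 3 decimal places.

k = ln 2 / 1 = 0.69315 per h
Dose 1 (400 mg at t=0 h): 400·exp(−0.69315·21) = 0.000 mg/L
Dose 2 (305 mg at t=5 h): 305·exp(−0.69315·16) = 0.005 mg/L
Dose 3 (195 mg at t=10 h): 195·exp(−0.69315·11) = 0.095 mg/L
Dose 4 (430 mg at t=15 h): 430·exp(−0.69315·6) = 6.719 mg/L
Dose 5 (360 mg at t=20 h): 360·exp(−0.69315·1) = 180.000 mg/L
C(21) = 0.000 + 0.005 + 0.095 + 6.719 + 180.000 = 186.819 mg/L

186.819 mg/L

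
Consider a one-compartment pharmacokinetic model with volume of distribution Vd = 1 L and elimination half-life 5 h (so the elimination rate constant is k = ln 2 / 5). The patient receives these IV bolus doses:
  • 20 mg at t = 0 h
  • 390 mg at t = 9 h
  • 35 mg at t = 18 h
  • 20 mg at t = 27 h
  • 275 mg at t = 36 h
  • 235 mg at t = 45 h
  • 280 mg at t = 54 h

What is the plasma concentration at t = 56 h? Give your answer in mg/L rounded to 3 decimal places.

281.658 mg/L

k = ln 2 / 5 = 0.13863 per h
Dose 1 (20 mg at t=0 h): 20·exp(−0.13863·56) = 0.009 mg/L
Dose 2 (390 mg at t=9 h): 390·exp(−0.13863·47) = 0.577 mg/L
Dose 3 (35 mg at t=18 h): 35·exp(−0.13863·38) = 0.180 mg/L
Dose 4 (20 mg at t=27 h): 20·exp(−0.13863·29) = 0.359 mg/L
Dose 5 (275 mg at t=36 h): 275·exp(−0.13863·20) = 17.188 mg/L
Dose 6 (235 mg at t=45 h): 235·exp(−0.13863·11) = 51.145 mg/L
Dose 7 (280 mg at t=54 h): 280·exp(−0.13863·2) = 212.200 mg/L
C(56) = 0.009 + 0.577 + 0.180 + 0.359 + 17.188 + 51.145 + 212.200 = 281.658 mg/L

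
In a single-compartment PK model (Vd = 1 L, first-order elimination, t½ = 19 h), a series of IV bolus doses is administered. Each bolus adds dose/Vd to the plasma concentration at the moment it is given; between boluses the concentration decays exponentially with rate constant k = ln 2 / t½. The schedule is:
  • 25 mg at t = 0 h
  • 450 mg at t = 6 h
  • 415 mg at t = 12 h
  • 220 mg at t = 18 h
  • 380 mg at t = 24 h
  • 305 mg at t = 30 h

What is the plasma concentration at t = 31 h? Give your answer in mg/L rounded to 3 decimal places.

1121.685 mg/L

k = ln 2 / 19 = 0.03648 per h
Dose 1 (25 mg at t=0 h): 25·exp(−0.03648·31) = 8.068 mg/L
Dose 2 (450 mg at t=6 h): 450·exp(−0.03648·25) = 180.768 mg/L
Dose 3 (415 mg at t=12 h): 415·exp(−0.03648·19) = 207.500 mg/L
Dose 4 (220 mg at t=18 h): 220·exp(−0.03648·13) = 136.916 mg/L
Dose 5 (380 mg at t=24 h): 380·exp(−0.03648·7) = 294.359 mg/L
Dose 6 (305 mg at t=30 h): 305·exp(−0.03648·1) = 294.074 mg/L
C(31) = 8.068 + 180.768 + 207.500 + 136.916 + 294.359 + 294.074 = 1121.685 mg/L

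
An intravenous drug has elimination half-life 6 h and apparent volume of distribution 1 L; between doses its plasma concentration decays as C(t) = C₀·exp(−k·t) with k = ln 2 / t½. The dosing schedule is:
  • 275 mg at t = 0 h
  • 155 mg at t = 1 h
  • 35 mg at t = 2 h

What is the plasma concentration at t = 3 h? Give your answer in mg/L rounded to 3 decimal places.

348.659 mg/L

k = ln 2 / 6 = 0.11552 per h
Dose 1 (275 mg at t=0 h): 275·exp(−0.11552·3) = 194.454 mg/L
Dose 2 (155 mg at t=1 h): 155·exp(−0.11552·2) = 123.024 mg/L
Dose 3 (35 mg at t=2 h): 35·exp(−0.11552·1) = 31.181 mg/L
C(3) = 194.454 + 123.024 + 31.181 = 348.659 mg/L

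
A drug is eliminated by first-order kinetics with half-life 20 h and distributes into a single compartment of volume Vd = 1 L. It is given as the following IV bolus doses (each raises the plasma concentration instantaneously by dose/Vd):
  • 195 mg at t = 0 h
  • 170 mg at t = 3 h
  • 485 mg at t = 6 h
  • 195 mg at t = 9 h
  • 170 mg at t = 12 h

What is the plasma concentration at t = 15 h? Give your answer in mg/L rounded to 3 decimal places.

894.748 mg/L

k = ln 2 / 20 = 0.03466 per h
Dose 1 (195 mg at t=0 h): 195·exp(−0.03466·15) = 115.948 mg/L
Dose 2 (170 mg at t=3 h): 170·exp(−0.03466·12) = 112.158 mg/L
Dose 3 (485 mg at t=6 h): 485·exp(−0.03466·9) = 355.041 mg/L
Dose 4 (195 mg at t=9 h): 195·exp(−0.03466·6) = 158.389 mg/L
Dose 5 (170 mg at t=12 h): 170·exp(−0.03466·3) = 153.213 mg/L
C(15) = 115.948 + 112.158 + 355.041 + 158.389 + 153.213 = 894.748 mg/L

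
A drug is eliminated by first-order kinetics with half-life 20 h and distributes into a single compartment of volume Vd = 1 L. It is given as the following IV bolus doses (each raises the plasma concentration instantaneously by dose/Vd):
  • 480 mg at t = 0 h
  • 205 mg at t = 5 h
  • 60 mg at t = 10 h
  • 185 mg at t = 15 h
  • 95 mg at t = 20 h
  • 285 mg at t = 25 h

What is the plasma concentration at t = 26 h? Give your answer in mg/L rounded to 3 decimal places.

k = ln 2 / 20 = 0.03466 per h
Dose 1 (480 mg at t=0 h): 480·exp(−0.03466·26) = 194.941 mg/L
Dose 2 (205 mg at t=5 h): 205·exp(−0.03466·21) = 99.008 mg/L
Dose 3 (60 mg at t=10 h): 60·exp(−0.03466·16) = 34.461 mg/L
Dose 4 (185 mg at t=15 h): 185·exp(−0.03466·11) = 126.359 mg/L
Dose 5 (95 mg at t=20 h): 95·exp(−0.03466·6) = 77.164 mg/L
Dose 6 (285 mg at t=25 h): 285·exp(−0.03466·1) = 275.292 mg/L
C(26) = 194.941 + 99.008 + 34.461 + 126.359 + 77.164 + 275.292 = 807.225 mg/L

807.225 mg/L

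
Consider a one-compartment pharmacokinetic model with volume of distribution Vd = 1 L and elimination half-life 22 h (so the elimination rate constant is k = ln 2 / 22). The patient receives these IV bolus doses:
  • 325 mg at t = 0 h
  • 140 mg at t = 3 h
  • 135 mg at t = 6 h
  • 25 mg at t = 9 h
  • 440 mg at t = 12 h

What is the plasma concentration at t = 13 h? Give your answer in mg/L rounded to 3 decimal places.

874.613 mg/L

k = ln 2 / 22 = 0.03151 per h
Dose 1 (325 mg at t=0 h): 325·exp(−0.03151·13) = 215.775 mg/L
Dose 2 (140 mg at t=3 h): 140·exp(−0.03151·10) = 102.164 mg/L
Dose 3 (135 mg at t=6 h): 135·exp(−0.03151·7) = 108.281 mg/L
Dose 4 (25 mg at t=9 h): 25·exp(−0.03151·4) = 22.040 mg/L
Dose 5 (440 mg at t=12 h): 440·exp(−0.03151·1) = 426.353 mg/L
C(13) = 215.775 + 102.164 + 108.281 + 22.040 + 426.353 = 874.613 mg/L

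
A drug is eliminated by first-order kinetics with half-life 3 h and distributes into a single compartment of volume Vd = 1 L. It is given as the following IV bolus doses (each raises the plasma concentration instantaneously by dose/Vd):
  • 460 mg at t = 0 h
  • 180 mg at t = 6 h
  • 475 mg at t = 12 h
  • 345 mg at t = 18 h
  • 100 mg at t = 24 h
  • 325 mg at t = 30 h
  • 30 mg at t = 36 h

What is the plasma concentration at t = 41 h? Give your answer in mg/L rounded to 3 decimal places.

k = ln 2 / 3 = 0.23105 per h
Dose 1 (460 mg at t=0 h): 460·exp(−0.23105·41) = 0.035 mg/L
Dose 2 (180 mg at t=6 h): 180·exp(−0.23105·35) = 0.055 mg/L
Dose 3 (475 mg at t=12 h): 475·exp(−0.23105·29) = 0.584 mg/L
Dose 4 (345 mg at t=18 h): 345·exp(−0.23105·23) = 1.698 mg/L
Dose 5 (100 mg at t=24 h): 100·exp(−0.23105·17) = 1.969 mg/L
Dose 6 (325 mg at t=30 h): 325·exp(−0.23105·11) = 25.592 mg/L
Dose 7 (30 mg at t=36 h): 30·exp(−0.23105·5) = 9.449 mg/L
C(41) = 0.035 + 0.055 + 0.584 + 1.698 + 1.969 + 25.592 + 9.449 = 39.383 mg/L

39.383 mg/L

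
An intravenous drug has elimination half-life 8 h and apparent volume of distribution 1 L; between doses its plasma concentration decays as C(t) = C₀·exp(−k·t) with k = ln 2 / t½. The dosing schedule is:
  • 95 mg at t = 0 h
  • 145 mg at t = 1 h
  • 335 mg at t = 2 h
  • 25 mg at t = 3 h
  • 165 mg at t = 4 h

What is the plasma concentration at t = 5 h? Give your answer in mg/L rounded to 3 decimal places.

594.779 mg/L

k = ln 2 / 8 = 0.08664 per h
Dose 1 (95 mg at t=0 h): 95·exp(−0.08664·5) = 61.600 mg/L
Dose 2 (145 mg at t=1 h): 145·exp(−0.08664·4) = 102.530 mg/L
Dose 3 (335 mg at t=2 h): 335·exp(−0.08664·3) = 258.320 mg/L
Dose 4 (25 mg at t=3 h): 25·exp(−0.08664·2) = 21.022 mg/L
Dose 5 (165 mg at t=4 h): 165·exp(−0.08664·1) = 151.306 mg/L
C(5) = 61.600 + 102.530 + 258.320 + 21.022 + 151.306 = 594.779 mg/L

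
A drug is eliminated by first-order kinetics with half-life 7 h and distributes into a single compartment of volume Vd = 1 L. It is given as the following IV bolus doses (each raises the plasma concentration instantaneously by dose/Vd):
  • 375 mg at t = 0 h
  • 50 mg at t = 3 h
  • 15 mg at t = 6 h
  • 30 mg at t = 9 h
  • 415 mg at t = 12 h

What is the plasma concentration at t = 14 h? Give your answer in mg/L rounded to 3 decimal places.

k = ln 2 / 7 = 0.09902 per h
Dose 1 (375 mg at t=0 h): 375·exp(−0.09902·14) = 93.750 mg/L
Dose 2 (50 mg at t=3 h): 50·exp(−0.09902·11) = 16.824 mg/L
Dose 3 (15 mg at t=6 h): 15·exp(−0.09902·8) = 6.793 mg/L
Dose 4 (30 mg at t=9 h): 30·exp(−0.09902·5) = 18.285 mg/L
Dose 5 (415 mg at t=12 h): 415·exp(−0.09902·2) = 340.439 mg/L
C(14) = 93.750 + 16.824 + 6.793 + 18.285 + 340.439 = 476.091 mg/L

476.091 mg/L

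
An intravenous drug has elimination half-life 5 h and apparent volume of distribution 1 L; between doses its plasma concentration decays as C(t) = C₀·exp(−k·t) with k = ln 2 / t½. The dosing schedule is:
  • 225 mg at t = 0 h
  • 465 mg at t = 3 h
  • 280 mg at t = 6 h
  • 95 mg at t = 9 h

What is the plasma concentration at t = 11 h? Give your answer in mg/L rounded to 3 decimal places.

414.358 mg/L

k = ln 2 / 5 = 0.13863 per h
Dose 1 (225 mg at t=0 h): 225·exp(−0.13863·11) = 48.968 mg/L
Dose 2 (465 mg at t=3 h): 465·exp(−0.13863·8) = 153.393 mg/L
Dose 3 (280 mg at t=6 h): 280·exp(−0.13863·5) = 140.000 mg/L
Dose 4 (95 mg at t=9 h): 95·exp(−0.13863·2) = 71.997 mg/L
C(11) = 48.968 + 153.393 + 140.000 + 71.997 = 414.358 mg/L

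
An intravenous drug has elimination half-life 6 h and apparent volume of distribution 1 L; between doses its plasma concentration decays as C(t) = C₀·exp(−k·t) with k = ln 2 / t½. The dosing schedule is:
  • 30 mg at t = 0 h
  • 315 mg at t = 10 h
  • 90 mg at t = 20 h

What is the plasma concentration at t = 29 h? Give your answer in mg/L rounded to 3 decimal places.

k = ln 2 / 6 = 0.11552 per h
Dose 1 (30 mg at t=0 h): 30·exp(−0.11552·29) = 1.052 mg/L
Dose 2 (315 mg at t=10 h): 315·exp(−0.11552·19) = 35.079 mg/L
Dose 3 (90 mg at t=20 h): 90·exp(−0.11552·9) = 31.820 mg/L
C(29) = 1.052 + 35.079 + 31.820 = 67.951 mg/L

67.951 mg/L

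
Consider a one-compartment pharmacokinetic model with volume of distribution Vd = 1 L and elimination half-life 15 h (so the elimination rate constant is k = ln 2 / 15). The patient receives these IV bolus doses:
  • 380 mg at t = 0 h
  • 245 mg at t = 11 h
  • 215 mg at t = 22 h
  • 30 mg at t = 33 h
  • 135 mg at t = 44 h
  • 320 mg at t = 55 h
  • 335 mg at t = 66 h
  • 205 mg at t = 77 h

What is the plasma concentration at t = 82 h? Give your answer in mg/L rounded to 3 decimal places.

472.219 mg/L

k = ln 2 / 15 = 0.04621 per h
Dose 1 (380 mg at t=0 h): 380·exp(−0.04621·82) = 8.593 mg/L
Dose 2 (245 mg at t=11 h): 245·exp(−0.04621·71) = 9.211 mg/L
Dose 3 (215 mg at t=22 h): 215·exp(−0.04621·60) = 13.438 mg/L
Dose 4 (30 mg at t=33 h): 30·exp(−0.04621·49) = 3.117 mg/L
Dose 5 (135 mg at t=44 h): 135·exp(−0.04621·38) = 23.320 mg/L
Dose 6 (320 mg at t=55 h): 320·exp(−0.04621·27) = 91.896 mg/L
Dose 7 (335 mg at t=66 h): 335·exp(−0.04621·16) = 159.936 mg/L
Dose 8 (205 mg at t=77 h): 205·exp(−0.04621·5) = 162.709 mg/L
C(82) = 8.593 + 9.211 + 13.438 + 3.117 + 23.320 + 91.896 + 159.936 + 162.709 = 472.219 mg/L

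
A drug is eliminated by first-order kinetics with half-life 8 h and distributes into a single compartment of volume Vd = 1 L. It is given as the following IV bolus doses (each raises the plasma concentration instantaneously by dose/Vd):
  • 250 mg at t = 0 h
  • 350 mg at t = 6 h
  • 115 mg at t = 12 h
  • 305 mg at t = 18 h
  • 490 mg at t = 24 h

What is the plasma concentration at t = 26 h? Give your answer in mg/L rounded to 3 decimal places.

k = ln 2 / 8 = 0.08664 per h
Dose 1 (250 mg at t=0 h): 250·exp(−0.08664·26) = 26.278 mg/L
Dose 2 (350 mg at t=6 h): 350·exp(−0.08664·20) = 61.872 mg/L
Dose 3 (115 mg at t=12 h): 115·exp(−0.08664·14) = 34.190 mg/L
Dose 4 (305 mg at t=18 h): 305·exp(−0.08664·8) = 152.500 mg/L
Dose 5 (490 mg at t=24 h): 490·exp(−0.08664·2) = 412.039 mg/L
C(26) = 26.278 + 61.872 + 34.190 + 152.500 + 412.039 = 686.879 mg/L

686.879 mg/L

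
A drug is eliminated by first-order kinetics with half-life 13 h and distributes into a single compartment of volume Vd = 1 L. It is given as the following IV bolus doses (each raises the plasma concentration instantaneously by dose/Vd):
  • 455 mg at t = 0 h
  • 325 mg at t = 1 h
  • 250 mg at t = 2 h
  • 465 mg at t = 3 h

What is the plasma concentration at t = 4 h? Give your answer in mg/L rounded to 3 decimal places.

1310.137 mg/L

k = ln 2 / 13 = 0.05332 per h
Dose 1 (455 mg at t=0 h): 455·exp(−0.05332·4) = 367.610 mg/L
Dose 2 (325 mg at t=1 h): 325·exp(−0.05332·3) = 276.959 mg/L
Dose 3 (250 mg at t=2 h): 250·exp(−0.05332·2) = 224.713 mg/L
Dose 4 (465 mg at t=3 h): 465·exp(−0.05332·1) = 440.856 mg/L
C(4) = 367.610 + 276.959 + 224.713 + 440.856 = 1310.137 mg/L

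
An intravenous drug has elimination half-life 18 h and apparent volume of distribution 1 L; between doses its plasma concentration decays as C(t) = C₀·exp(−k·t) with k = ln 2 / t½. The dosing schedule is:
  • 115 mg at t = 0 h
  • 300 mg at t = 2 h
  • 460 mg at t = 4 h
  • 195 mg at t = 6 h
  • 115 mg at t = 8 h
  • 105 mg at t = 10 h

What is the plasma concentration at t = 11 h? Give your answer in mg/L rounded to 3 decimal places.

1003.066 mg/L

k = ln 2 / 18 = 0.03851 per h
Dose 1 (115 mg at t=0 h): 115·exp(−0.03851·11) = 75.290 mg/L
Dose 2 (300 mg at t=2 h): 300·exp(−0.03851·9) = 212.132 mg/L
Dose 3 (460 mg at t=4 h): 460·exp(−0.03851·7) = 351.310 mg/L
Dose 4 (195 mg at t=6 h): 195·exp(−0.03851·5) = 160.848 mg/L
Dose 5 (115 mg at t=8 h): 115·exp(−0.03851·3) = 102.453 mg/L
Dose 6 (105 mg at t=10 h): 105·exp(−0.03851·1) = 101.034 mg/L
C(11) = 75.290 + 212.132 + 351.310 + 160.848 + 102.453 + 101.034 = 1003.066 mg/L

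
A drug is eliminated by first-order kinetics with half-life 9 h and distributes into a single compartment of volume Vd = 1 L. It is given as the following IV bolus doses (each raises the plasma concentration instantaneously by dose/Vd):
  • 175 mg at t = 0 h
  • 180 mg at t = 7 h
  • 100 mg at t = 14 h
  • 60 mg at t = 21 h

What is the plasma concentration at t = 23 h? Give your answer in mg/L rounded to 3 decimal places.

k = ln 2 / 9 = 0.07702 per h
Dose 1 (175 mg at t=0 h): 175·exp(−0.07702·23) = 29.767 mg/L
Dose 2 (180 mg at t=7 h): 180·exp(−0.07702·16) = 52.494 mg/L
Dose 3 (100 mg at t=14 h): 100·exp(−0.07702·9) = 50.000 mg/L
Dose 4 (60 mg at t=21 h): 60·exp(−0.07702·2) = 51.435 mg/L
C(23) = 29.767 + 52.494 + 50.000 + 51.435 = 183.696 mg/L

183.696 mg/L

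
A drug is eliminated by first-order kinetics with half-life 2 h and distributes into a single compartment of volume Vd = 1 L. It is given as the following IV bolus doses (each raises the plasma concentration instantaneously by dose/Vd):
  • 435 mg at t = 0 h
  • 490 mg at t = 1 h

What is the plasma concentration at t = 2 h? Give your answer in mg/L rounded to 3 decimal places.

k = ln 2 / 2 = 0.34657 per h
Dose 1 (435 mg at t=0 h): 435·exp(−0.34657·2) = 217.500 mg/L
Dose 2 (490 mg at t=1 h): 490·exp(−0.34657·1) = 346.482 mg/L
C(2) = 217.500 + 346.482 = 563.982 mg/L

563.982 mg/L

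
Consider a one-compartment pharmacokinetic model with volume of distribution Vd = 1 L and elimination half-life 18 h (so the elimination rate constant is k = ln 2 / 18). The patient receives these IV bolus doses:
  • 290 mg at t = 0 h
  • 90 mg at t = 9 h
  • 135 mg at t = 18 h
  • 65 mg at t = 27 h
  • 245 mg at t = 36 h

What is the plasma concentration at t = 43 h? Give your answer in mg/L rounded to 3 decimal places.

353.435 mg/L

k = ln 2 / 18 = 0.03851 per h
Dose 1 (290 mg at t=0 h): 290·exp(−0.03851·43) = 55.370 mg/L
Dose 2 (90 mg at t=9 h): 90·exp(−0.03851·34) = 24.301 mg/L
Dose 3 (135 mg at t=18 h): 135·exp(−0.03851·25) = 51.551 mg/L
Dose 4 (65 mg at t=27 h): 65·exp(−0.03851·16) = 35.102 mg/L
Dose 5 (245 mg at t=36 h): 245·exp(−0.03851·7) = 187.111 mg/L
C(43) = 55.370 + 24.301 + 51.551 + 35.102 + 187.111 = 353.435 mg/L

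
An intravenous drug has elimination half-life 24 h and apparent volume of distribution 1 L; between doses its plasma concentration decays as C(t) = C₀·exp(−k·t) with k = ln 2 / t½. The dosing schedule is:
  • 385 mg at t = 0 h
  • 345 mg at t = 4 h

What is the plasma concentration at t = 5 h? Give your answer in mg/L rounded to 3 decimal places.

668.410 mg/L

k = ln 2 / 24 = 0.02888 per h
Dose 1 (385 mg at t=0 h): 385·exp(−0.02888·5) = 333.232 mg/L
Dose 2 (345 mg at t=4 h): 345·exp(−0.02888·1) = 335.179 mg/L
C(5) = 333.232 + 335.179 = 668.410 mg/L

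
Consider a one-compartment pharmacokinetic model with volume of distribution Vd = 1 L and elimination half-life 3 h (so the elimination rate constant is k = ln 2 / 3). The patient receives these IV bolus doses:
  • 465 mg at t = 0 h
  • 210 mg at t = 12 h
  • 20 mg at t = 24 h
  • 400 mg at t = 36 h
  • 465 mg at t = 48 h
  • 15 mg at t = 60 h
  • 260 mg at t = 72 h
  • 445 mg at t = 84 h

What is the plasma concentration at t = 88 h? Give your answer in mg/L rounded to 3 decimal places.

183.118 mg/L

k = ln 2 / 3 = 0.23105 per h
Dose 1 (465 mg at t=0 h): 465·exp(−0.23105·88) = 0.000 mg/L
Dose 2 (210 mg at t=12 h): 210·exp(−0.23105·76) = 0.000 mg/L
Dose 3 (20 mg at t=24 h): 20·exp(−0.23105·64) = 0.000 mg/L
Dose 4 (400 mg at t=36 h): 400·exp(−0.23105·52) = 0.002 mg/L
Dose 5 (465 mg at t=48 h): 465·exp(−0.23105·40) = 0.045 mg/L
Dose 6 (15 mg at t=60 h): 15·exp(−0.23105·28) = 0.023 mg/L
Dose 7 (260 mg at t=72 h): 260·exp(−0.23105·16) = 6.449 mg/L
Dose 8 (445 mg at t=84 h): 445·exp(−0.23105·4) = 176.598 mg/L
C(88) = 0.000 + 0.000 + 0.000 + 0.002 + 0.045 + 0.023 + 6.449 + 176.598 = 183.118 mg/L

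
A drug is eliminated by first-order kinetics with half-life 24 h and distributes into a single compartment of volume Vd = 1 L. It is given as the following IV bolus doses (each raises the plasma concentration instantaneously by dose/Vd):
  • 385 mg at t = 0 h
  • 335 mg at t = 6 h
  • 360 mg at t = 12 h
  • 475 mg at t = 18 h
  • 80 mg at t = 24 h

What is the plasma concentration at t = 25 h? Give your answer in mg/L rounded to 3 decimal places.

k = ln 2 / 24 = 0.02888 per h
Dose 1 (385 mg at t=0 h): 385·exp(−0.02888·25) = 187.020 mg/L
Dose 2 (335 mg at t=6 h): 335·exp(−0.02888·19) = 193.522 mg/L
Dose 3 (360 mg at t=12 h): 360·exp(−0.02888·13) = 247.312 mg/L
Dose 4 (475 mg at t=18 h): 475·exp(−0.02888·7) = 388.055 mg/L
Dose 5 (80 mg at t=24 h): 80·exp(−0.02888·1) = 77.723 mg/L
C(25) = 187.020 + 193.522 + 247.312 + 388.055 + 77.723 = 1093.631 mg/L

1093.631 mg/L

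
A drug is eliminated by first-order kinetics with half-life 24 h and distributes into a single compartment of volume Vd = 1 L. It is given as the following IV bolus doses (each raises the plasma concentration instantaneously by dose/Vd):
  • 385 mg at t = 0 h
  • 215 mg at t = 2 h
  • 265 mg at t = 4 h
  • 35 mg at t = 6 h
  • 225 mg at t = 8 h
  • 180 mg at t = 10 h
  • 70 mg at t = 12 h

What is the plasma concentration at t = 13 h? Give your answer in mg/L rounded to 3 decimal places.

1081.719 mg/L

k = ln 2 / 24 = 0.02888 per h
Dose 1 (385 mg at t=0 h): 385·exp(−0.02888·13) = 264.486 mg/L
Dose 2 (215 mg at t=2 h): 215·exp(−0.02888·11) = 156.483 mg/L
Dose 3 (265 mg at t=4 h): 265·exp(−0.02888·9) = 204.343 mg/L
Dose 4 (35 mg at t=6 h): 35·exp(−0.02888·7) = 28.594 mg/L
Dose 5 (225 mg at t=8 h): 225·exp(−0.02888·5) = 194.746 mg/L
Dose 6 (180 mg at t=10 h): 180·exp(−0.02888·3) = 165.061 mg/L
Dose 7 (70 mg at t=12 h): 70·exp(−0.02888·1) = 68.007 mg/L
C(13) = 264.486 + 156.483 + 204.343 + 28.594 + 194.746 + 165.061 + 68.007 = 1081.719 mg/L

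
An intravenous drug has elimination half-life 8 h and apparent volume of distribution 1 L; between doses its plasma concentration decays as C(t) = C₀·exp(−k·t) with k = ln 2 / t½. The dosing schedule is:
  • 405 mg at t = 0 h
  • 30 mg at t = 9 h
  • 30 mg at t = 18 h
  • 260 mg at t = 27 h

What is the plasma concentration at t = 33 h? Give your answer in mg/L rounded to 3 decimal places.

189.737 mg/L

k = ln 2 / 8 = 0.08664 per h
Dose 1 (405 mg at t=0 h): 405·exp(−0.08664·33) = 23.212 mg/L
Dose 2 (30 mg at t=9 h): 30·exp(−0.08664·24) = 3.750 mg/L
Dose 3 (30 mg at t=18 h): 30·exp(−0.08664·15) = 8.179 mg/L
Dose 4 (260 mg at t=27 h): 260·exp(−0.08664·6) = 154.597 mg/L
C(33) = 23.212 + 3.750 + 8.179 + 154.597 = 189.737 mg/L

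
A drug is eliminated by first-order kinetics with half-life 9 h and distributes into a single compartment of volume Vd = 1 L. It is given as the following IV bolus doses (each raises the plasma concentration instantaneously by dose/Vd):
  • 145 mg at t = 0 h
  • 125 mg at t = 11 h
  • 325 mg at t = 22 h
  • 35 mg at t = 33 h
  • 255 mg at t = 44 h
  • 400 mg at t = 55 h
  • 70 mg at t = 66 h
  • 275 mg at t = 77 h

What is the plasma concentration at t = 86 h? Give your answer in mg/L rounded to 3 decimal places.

k = ln 2 / 9 = 0.07702 per h
Dose 1 (145 mg at t=0 h): 145·exp(−0.07702·86) = 0.193 mg/L
Dose 2 (125 mg at t=11 h): 125·exp(−0.07702·75) = 0.388 mg/L
Dose 3 (325 mg at t=22 h): 325·exp(−0.07702·64) = 2.351 mg/L
Dose 4 (35 mg at t=33 h): 35·exp(−0.07702·53) = 0.591 mg/L
Dose 5 (255 mg at t=44 h): 255·exp(−0.07702·42) = 10.040 mg/L
Dose 6 (400 mg at t=55 h): 400·exp(−0.07702·31) = 36.743 mg/L
Dose 7 (70 mg at t=66 h): 70·exp(−0.07702·20) = 15.002 mg/L
Dose 8 (275 mg at t=77 h): 275·exp(−0.07702·9) = 137.500 mg/L
C(86) = 0.193 + 0.388 + 2.351 + 0.591 + 10.040 + 36.743 + 15.002 + 137.500 = 202.807 mg/L

202.807 mg/L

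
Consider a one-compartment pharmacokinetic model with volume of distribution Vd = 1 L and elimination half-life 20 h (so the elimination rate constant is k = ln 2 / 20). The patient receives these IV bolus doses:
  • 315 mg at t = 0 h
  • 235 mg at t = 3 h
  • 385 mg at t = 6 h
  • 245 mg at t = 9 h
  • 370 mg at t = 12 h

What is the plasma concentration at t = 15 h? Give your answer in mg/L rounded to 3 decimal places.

1156.643 mg/L

k = ln 2 / 20 = 0.03466 per h
Dose 1 (315 mg at t=0 h): 315·exp(−0.03466·15) = 187.300 mg/L
Dose 2 (235 mg at t=3 h): 235·exp(−0.03466·12) = 155.042 mg/L
Dose 3 (385 mg at t=6 h): 385·exp(−0.03466·9) = 281.836 mg/L
Dose 4 (245 mg at t=9 h): 245·exp(−0.03466·6) = 199.002 mg/L
Dose 5 (370 mg at t=12 h): 370·exp(−0.03466·3) = 333.463 mg/L
C(15) = 187.300 + 155.042 + 281.836 + 199.002 + 333.463 = 1156.643 mg/L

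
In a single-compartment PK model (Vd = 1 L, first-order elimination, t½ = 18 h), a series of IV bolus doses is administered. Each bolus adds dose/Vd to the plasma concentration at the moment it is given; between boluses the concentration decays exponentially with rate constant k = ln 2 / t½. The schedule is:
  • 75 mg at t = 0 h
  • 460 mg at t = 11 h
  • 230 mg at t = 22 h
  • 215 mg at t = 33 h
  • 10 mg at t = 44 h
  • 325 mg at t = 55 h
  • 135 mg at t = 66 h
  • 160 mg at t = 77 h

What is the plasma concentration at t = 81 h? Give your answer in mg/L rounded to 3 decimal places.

k = ln 2 / 18 = 0.03851 per h
Dose 1 (75 mg at t=0 h): 75·exp(−0.03851·81) = 3.315 mg/L
Dose 2 (460 mg at t=11 h): 460·exp(−0.03851·70) = 31.052 mg/L
Dose 3 (230 mg at t=22 h): 230·exp(−0.03851·59) = 23.715 mg/L
Dose 4 (215 mg at t=33 h): 215·exp(−0.03851·48) = 33.860 mg/L
Dose 5 (10 mg at t=44 h): 10·exp(−0.03851·37) = 2.406 mg/L
Dose 6 (325 mg at t=55 h): 325·exp(−0.03851·26) = 119.416 mg/L
Dose 7 (135 mg at t=66 h): 135·exp(−0.03851·15) = 75.766 mg/L
Dose 8 (160 mg at t=77 h): 160·exp(−0.03851·4) = 137.159 mg/L
C(81) = 3.315 + 31.052 + 23.715 + 33.860 + 2.406 + 119.416 + 75.766 + 137.159 = 426.688 mg/L

426.688 mg/L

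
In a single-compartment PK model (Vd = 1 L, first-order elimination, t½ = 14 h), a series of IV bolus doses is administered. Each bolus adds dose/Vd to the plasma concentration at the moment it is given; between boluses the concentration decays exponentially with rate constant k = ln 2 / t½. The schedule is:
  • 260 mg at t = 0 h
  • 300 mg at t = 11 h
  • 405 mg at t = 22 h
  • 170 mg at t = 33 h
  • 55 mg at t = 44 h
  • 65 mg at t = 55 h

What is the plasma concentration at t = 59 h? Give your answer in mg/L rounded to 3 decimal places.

233.132 mg/L

k = ln 2 / 14 = 0.04951 per h
Dose 1 (260 mg at t=0 h): 260·exp(−0.04951·59) = 14.007 mg/L
Dose 2 (300 mg at t=11 h): 300·exp(−0.04951·48) = 27.862 mg/L
Dose 3 (405 mg at t=22 h): 405·exp(−0.04951·37) = 64.845 mg/L
Dose 4 (170 mg at t=33 h): 170·exp(−0.04951·26) = 46.924 mg/L
Dose 5 (55 mg at t=44 h): 55·exp(−0.04951·15) = 26.172 mg/L
Dose 6 (65 mg at t=55 h): 65·exp(−0.04951·4) = 53.322 mg/L
C(59) = 14.007 + 27.862 + 64.845 + 46.924 + 26.172 + 53.322 = 233.132 mg/L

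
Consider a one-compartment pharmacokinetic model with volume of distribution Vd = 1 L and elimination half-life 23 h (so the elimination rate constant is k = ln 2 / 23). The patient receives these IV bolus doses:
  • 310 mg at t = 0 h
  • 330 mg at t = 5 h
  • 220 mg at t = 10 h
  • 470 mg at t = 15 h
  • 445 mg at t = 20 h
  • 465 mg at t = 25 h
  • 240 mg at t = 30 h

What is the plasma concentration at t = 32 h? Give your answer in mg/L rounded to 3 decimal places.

1571.862 mg/L

k = ln 2 / 23 = 0.03014 per h
Dose 1 (310 mg at t=0 h): 310·exp(−0.03014·32) = 118.178 mg/L
Dose 2 (330 mg at t=5 h): 330·exp(−0.03014·27) = 146.262 mg/L
Dose 3 (220 mg at t=10 h): 220·exp(−0.03014·22) = 113.366 mg/L
Dose 4 (470 mg at t=15 h): 470·exp(−0.03014·17) = 281.577 mg/L
Dose 5 (445 mg at t=20 h): 445·exp(−0.03014·12) = 309.957 mg/L
Dose 6 (465 mg at t=25 h): 465·exp(−0.03014·7) = 376.561 mg/L
Dose 7 (240 mg at t=30 h): 240·exp(−0.03014·2) = 225.962 mg/L
C(32) = 118.178 + 146.262 + 113.366 + 281.577 + 309.957 + 376.561 + 225.962 = 1571.862 mg/L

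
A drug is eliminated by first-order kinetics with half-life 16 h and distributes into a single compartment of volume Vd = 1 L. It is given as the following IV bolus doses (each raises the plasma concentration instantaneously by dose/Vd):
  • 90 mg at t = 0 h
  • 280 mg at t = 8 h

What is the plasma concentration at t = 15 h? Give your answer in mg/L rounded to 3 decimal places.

k = ln 2 / 16 = 0.04332 per h
Dose 1 (90 mg at t=0 h): 90·exp(−0.04332·15) = 46.992 mg/L
Dose 2 (280 mg at t=8 h): 280·exp(−0.04332·7) = 206.756 mg/L
C(15) = 46.992 + 206.756 = 253.748 mg/L

253.748 mg/L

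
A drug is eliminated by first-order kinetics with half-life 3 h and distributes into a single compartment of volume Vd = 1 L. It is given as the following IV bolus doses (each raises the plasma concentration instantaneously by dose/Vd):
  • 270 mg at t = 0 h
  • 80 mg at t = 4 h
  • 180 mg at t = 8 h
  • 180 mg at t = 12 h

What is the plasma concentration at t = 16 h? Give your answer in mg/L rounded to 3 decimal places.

k = ln 2 / 3 = 0.23105 per h
Dose 1 (270 mg at t=0 h): 270·exp(−0.23105·16) = 6.697 mg/L
Dose 2 (80 mg at t=4 h): 80·exp(−0.23105·12) = 5.000 mg/L
Dose 3 (180 mg at t=8 h): 180·exp(−0.23105·8) = 28.348 mg/L
Dose 4 (180 mg at t=12 h): 180·exp(−0.23105·4) = 71.433 mg/L
C(16) = 6.697 + 5.000 + 28.348 + 71.433 = 111.478 mg/L

111.478 mg/L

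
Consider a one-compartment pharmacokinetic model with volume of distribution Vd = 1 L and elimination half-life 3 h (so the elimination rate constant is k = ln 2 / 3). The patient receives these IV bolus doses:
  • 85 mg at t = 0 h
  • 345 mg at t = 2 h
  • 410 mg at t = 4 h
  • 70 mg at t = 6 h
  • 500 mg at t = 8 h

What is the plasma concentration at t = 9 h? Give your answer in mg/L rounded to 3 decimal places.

640.074 mg/L

k = ln 2 / 3 = 0.23105 per h
Dose 1 (85 mg at t=0 h): 85·exp(−0.23105·9) = 10.625 mg/L
Dose 2 (345 mg at t=2 h): 345·exp(−0.23105·7) = 68.457 mg/L
Dose 3 (410 mg at t=4 h): 410·exp(−0.23105·5) = 129.142 mg/L
Dose 4 (70 mg at t=6 h): 70·exp(−0.23105·3) = 35.000 mg/L
Dose 5 (500 mg at t=8 h): 500·exp(−0.23105·1) = 396.850 mg/L
C(9) = 10.625 + 68.457 + 129.142 + 35.000 + 396.850 = 640.074 mg/L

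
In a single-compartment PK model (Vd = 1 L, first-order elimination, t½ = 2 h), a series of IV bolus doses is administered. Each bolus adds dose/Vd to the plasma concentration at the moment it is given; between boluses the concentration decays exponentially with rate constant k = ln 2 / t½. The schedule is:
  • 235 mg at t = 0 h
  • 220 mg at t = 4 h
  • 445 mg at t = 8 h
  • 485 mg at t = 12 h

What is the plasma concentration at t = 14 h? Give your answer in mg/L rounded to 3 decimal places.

k = ln 2 / 2 = 0.34657 per h
Dose 1 (235 mg at t=0 h): 235·exp(−0.34657·14) = 1.836 mg/L
Dose 2 (220 mg at t=4 h): 220·exp(−0.34657·10) = 6.875 mg/L
Dose 3 (445 mg at t=8 h): 445·exp(−0.34657·6) = 55.625 mg/L
Dose 4 (485 mg at t=12 h): 485·exp(−0.34657·2) = 242.500 mg/L
C(14) = 1.836 + 6.875 + 55.625 + 242.500 = 306.836 mg/L

306.836 mg/L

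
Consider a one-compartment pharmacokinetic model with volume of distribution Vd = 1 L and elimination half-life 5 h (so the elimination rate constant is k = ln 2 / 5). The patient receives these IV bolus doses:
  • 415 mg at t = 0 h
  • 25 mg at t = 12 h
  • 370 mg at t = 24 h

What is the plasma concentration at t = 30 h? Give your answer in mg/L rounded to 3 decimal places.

k = ln 2 / 5 = 0.13863 per h
Dose 1 (415 mg at t=0 h): 415·exp(−0.13863·30) = 6.484 mg/L
Dose 2 (25 mg at t=12 h): 25·exp(−0.13863·18) = 2.062 mg/L
Dose 3 (370 mg at t=24 h): 370·exp(−0.13863·6) = 161.052 mg/L
C(30) = 6.484 + 2.062 + 161.052 = 169.598 mg/L

169.598 mg/L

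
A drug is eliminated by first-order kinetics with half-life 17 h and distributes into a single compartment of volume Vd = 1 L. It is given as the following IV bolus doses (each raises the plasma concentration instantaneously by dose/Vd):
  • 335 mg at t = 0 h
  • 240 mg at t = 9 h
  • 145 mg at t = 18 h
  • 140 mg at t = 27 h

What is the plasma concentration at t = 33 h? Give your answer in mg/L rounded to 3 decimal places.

k = ln 2 / 17 = 0.04077 per h
Dose 1 (335 mg at t=0 h): 335·exp(−0.04077·33) = 87.235 mg/L
Dose 2 (240 mg at t=9 h): 240·exp(−0.04077·24) = 90.204 mg/L
Dose 3 (145 mg at t=18 h): 145·exp(−0.04077·15) = 78.660 mg/L
Dose 4 (140 mg at t=27 h): 140·exp(−0.04077·6) = 109.618 mg/L
C(33) = 87.235 + 90.204 + 78.660 + 109.618 = 365.718 mg/L

365.718 mg/L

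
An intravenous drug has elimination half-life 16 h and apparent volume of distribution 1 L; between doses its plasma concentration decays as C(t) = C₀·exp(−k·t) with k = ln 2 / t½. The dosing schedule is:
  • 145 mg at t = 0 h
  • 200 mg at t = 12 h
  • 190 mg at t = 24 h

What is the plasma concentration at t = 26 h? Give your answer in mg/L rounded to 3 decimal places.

k = ln 2 / 16 = 0.04332 per h
Dose 1 (145 mg at t=0 h): 145·exp(−0.04332·26) = 47.010 mg/L
Dose 2 (200 mg at t=12 h): 200·exp(−0.04332·14) = 109.051 mg/L
Dose 3 (190 mg at t=24 h): 190·exp(−0.04332·2) = 174.231 mg/L
C(26) = 47.010 + 109.051 + 174.231 = 330.292 mg/L

330.292 mg/L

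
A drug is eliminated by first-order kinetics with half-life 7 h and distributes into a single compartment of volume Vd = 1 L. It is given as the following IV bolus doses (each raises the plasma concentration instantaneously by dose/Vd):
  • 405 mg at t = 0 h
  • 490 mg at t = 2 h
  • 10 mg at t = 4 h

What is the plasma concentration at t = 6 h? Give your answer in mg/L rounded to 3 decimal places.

561.527 mg/L

k = ln 2 / 7 = 0.09902 per h
Dose 1 (405 mg at t=0 h): 405·exp(−0.09902·6) = 223.578 mg/L
Dose 2 (490 mg at t=2 h): 490·exp(−0.09902·4) = 329.746 mg/L
Dose 3 (10 mg at t=4 h): 10·exp(−0.09902·2) = 8.203 mg/L
C(6) = 223.578 + 329.746 + 8.203 = 561.527 mg/L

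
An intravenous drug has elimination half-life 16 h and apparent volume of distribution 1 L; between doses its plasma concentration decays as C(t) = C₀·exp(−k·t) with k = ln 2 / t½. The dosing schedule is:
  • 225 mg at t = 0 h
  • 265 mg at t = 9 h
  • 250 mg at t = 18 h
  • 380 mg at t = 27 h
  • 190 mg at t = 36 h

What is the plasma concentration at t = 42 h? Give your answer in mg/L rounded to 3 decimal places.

k = ln 2 / 16 = 0.04332 per h
Dose 1 (225 mg at t=0 h): 225·exp(−0.04332·42) = 36.474 mg/L
Dose 2 (265 mg at t=9 h): 265·exp(−0.04332·33) = 63.441 mg/L
Dose 3 (250 mg at t=18 h): 250·exp(−0.04332·24) = 88.388 mg/L
Dose 4 (380 mg at t=27 h): 380·exp(−0.04332·15) = 198.412 mg/L
Dose 5 (190 mg at t=36 h): 190·exp(−0.04332·6) = 146.510 mg/L
C(42) = 36.474 + 63.441 + 88.388 + 198.412 + 146.510 = 533.225 mg/L

533.225 mg/L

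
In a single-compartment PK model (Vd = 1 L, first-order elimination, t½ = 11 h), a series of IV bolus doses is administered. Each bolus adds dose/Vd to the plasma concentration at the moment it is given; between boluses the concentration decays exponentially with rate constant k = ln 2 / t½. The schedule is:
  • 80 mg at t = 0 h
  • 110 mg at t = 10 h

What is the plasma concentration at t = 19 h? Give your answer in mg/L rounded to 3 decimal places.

k = ln 2 / 11 = 0.06301 per h
Dose 1 (80 mg at t=0 h): 80·exp(−0.06301·19) = 24.162 mg/L
Dose 2 (110 mg at t=10 h): 110·exp(−0.06301·9) = 62.387 mg/L
C(19) = 24.162 + 62.387 = 86.549 mg/L

86.549 mg/L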